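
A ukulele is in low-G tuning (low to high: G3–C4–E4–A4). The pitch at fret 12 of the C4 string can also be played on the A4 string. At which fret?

3

C4 at fret 12 is C4 + 12 semitones = C5.
The open A4 string is 9 semitones above the open C4, so the same pitch on the A4 string lies at fret 12 − 9 = 3.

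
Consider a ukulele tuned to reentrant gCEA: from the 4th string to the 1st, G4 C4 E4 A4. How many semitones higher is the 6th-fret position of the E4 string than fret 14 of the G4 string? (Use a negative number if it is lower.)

-11 semitones

E4 at fret 6 → A#4 (MIDI 70); G4 at fret 14 → A5 (MIDI 81).
70 − 81 = -11, so the two pitches are 11 semitones apart.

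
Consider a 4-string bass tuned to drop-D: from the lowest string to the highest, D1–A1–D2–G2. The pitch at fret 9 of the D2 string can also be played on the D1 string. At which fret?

21

Fret 9 on D2 is MIDI 38 + 9 = 47 (B2). On the D1 string (open MIDI 26), that pitch is 47 − 26 = fret 21.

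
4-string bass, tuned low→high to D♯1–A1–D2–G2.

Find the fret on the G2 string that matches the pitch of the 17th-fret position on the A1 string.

A1 at fret 17 is A1 + 17 semitones = D3.
The open G2 string is 10 semitones above the open A1, so the same pitch on the G2 string lies at fret 17 − 10 = 7.

7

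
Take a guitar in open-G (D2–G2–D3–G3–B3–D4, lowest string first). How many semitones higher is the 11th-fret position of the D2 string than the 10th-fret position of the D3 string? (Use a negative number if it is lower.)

D2 at fret 11 → C♯3 (MIDI 49); D3 at fret 10 → C4 (MIDI 60).
49 − 60 = -11, so the two pitches are 11 semitones apart.

-11 semitones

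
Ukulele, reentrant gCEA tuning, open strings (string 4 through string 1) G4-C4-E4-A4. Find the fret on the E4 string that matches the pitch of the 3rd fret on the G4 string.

6

G4 at fret 3 is G4 + 3 semitones = A♯4.
The open E4 string is 3 semitones below the open G4, so the same pitch on the E4 string lies at fret 3 + 3 = 6.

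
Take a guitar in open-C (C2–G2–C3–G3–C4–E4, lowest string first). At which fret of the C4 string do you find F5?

F5 is 17 semitones above the open C4 (C–C#–D–D#–…–D#–E–F), so it sits at fret 17.

17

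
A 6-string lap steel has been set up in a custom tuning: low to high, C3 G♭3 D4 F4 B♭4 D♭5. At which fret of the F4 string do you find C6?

19

C6 is 19 semitones above the open F4 (F–Gb–G–Ab–…–Bb–B–C), so it sits at fret 19.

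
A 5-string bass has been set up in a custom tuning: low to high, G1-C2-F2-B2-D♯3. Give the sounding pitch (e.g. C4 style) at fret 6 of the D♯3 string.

D♯3 is MIDI 51. Adding 6 gives 57, which is A3.

A3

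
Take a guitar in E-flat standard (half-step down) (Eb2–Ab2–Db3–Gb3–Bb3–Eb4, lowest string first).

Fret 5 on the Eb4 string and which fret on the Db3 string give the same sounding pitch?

19

Eb4 at fret 5 is Eb4 + 5 semitones = Ab4.
The open Db3 string is 14 semitones below the open Eb4, so the same pitch on the Db3 string lies at fret 5 + 14 = 19.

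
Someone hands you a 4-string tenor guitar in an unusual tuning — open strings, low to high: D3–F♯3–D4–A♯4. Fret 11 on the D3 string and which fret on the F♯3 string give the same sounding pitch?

D3 at fret 11 is D3 + 11 semitones = C♯4.
The open F♯3 string is 4 semitones above the open D3, so the same pitch on the F♯3 string lies at fret 11 − 4 = 7.

7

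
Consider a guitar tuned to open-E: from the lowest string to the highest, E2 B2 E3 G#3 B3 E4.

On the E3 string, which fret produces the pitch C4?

8

C4 is 8 semitones above the open E3 (E–F–F#–G–G#–A–A#–B–C), so it sits at fret 8.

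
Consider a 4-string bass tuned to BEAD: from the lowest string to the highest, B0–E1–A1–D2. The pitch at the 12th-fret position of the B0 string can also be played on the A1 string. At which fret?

B0 at fret 12 is B0 + 12 semitones = B1.
The open A1 string is 10 semitones above the open B0, so the same pitch on the A1 string lies at fret 12 − 10 = 2.

2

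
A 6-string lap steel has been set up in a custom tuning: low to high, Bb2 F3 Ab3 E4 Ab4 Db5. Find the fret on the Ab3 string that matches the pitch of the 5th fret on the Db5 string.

Fret 5 on Db5 is MIDI 73 + 5 = 78 (Gb5). On the Ab3 string (open MIDI 56), that pitch is 78 − 56 = fret 22.

22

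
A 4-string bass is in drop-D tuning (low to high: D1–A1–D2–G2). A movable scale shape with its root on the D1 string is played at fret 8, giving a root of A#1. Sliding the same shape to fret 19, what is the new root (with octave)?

A2

Moving from fret 8 to fret 19 shifts the root by 11 semitones.
A#1 up 11 semitones is A2.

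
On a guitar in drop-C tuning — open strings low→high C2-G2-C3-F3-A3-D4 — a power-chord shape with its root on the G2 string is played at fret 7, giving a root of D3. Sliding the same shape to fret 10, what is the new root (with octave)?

F3

Moving from fret 7 to fret 10 shifts the root by 3 semitones.
D3 up 3 semitones is F3.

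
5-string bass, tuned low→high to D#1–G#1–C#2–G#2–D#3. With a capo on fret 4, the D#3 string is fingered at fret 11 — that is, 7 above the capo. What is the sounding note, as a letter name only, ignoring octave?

D

The capo raises the open D#3 by 4 semitones to G3; fretting 7 more gives D#3 + 4 + 7 = D#3 + 11 semitones, landing on D.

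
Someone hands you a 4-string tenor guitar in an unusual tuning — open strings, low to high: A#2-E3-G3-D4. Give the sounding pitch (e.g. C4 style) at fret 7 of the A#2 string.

F3

Each fret is one semitone, so A#2 + 7 = F3.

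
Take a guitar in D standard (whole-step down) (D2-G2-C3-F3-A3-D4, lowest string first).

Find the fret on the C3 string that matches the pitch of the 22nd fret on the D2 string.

12

D2 at fret 22 is D2 + 22 semitones = C4.
The open C3 string is 10 semitones above the open D2, so the same pitch on the C3 string lies at fret 22 − 10 = 12.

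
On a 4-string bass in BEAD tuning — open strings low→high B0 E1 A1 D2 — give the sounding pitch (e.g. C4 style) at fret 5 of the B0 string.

E1

The open B0 string plus 5 semitones: B–C–C#–D–D#–E.
The walk passes from B into C once, so the octave number goes from 0 to 1.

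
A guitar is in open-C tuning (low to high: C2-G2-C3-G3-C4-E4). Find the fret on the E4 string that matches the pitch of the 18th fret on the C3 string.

2

C3 at fret 18 is C3 + 18 semitones = F#4.
The open E4 string is 16 semitones above the open C3, so the same pitch on the E4 string lies at fret 18 − 16 = 2.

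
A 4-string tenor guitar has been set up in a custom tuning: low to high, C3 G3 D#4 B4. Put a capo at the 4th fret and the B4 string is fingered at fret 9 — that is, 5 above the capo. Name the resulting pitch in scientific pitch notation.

The capo raises the open B4 by 4 semitones to D#5; fretting 5 more gives B4 + 4 + 5 = B4 + 9 semitones = G#5.
(Also written Ab.)

G#5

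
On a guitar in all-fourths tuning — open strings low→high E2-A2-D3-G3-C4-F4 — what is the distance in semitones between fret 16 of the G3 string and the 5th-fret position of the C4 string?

G3 at fret 16 → B4 (MIDI 71); C4 at fret 5 → F4 (MIDI 65).
71 − 65 = 6, so the two pitches are 6 semitones apart, with B4 the higher.

6 semitones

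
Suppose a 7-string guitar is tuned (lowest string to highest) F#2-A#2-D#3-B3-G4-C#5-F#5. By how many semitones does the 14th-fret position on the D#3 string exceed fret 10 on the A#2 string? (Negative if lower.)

D#3 at fret 14 → F4 (MIDI 65); A#2 at fret 10 → G#3 (MIDI 56).
65 − 56 = 9, so the two pitches are 9 semitones apart.

9 semitones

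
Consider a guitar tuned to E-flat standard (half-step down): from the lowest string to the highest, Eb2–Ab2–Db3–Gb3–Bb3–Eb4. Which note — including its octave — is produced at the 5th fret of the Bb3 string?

Eb4

The open Bb3 string plus 5 semitones: Bb–B–C–Db–D–Eb.
The walk passes from B into C once, so the octave number goes from 3 to 4.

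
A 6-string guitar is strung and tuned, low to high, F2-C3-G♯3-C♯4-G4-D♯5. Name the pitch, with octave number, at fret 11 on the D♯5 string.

D♯5 is MIDI 75. Adding 11 gives 86, which is D6.

D6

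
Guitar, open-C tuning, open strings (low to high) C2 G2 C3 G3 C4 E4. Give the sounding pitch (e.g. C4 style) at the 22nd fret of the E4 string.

E4 is MIDI 64. Adding 22 gives 86, which is D6.

D6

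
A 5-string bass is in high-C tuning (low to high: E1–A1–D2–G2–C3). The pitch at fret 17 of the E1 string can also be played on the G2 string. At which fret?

Fret 17 on E1 is MIDI 28 + 17 = 45 (A2). On the G2 string (open MIDI 43), that pitch is 45 − 43 = fret 2.

2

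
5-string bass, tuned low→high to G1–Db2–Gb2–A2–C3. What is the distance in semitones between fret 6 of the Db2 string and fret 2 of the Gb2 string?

Db2 at fret 6 → G2 (MIDI 43); Gb2 at fret 2 → Ab2 (MIDI 44).
43 − 44 = -1, so the two pitches are 1 semitone apart, with Ab2 the higher.

1 semitone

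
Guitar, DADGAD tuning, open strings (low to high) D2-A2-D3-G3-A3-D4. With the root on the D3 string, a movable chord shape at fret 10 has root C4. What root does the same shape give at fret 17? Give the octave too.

Moving from fret 10 to fret 17 shifts the root by 7 semitones.
C4 up 7 semitones is G4.

G4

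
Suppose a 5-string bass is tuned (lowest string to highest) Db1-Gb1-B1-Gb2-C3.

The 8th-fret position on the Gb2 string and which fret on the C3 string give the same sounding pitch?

2

Gb2 at fret 8 is Gb2 + 8 semitones = D3.
The open C3 string is 6 semitones above the open Gb2, so the same pitch on the C3 string lies at fret 8 − 6 = 2.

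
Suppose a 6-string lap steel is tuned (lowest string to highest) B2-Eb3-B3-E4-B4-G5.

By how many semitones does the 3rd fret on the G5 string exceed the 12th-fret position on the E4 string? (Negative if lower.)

6 semitones

G5 at fret 3 → Bb5 (MIDI 82); E4 at fret 12 → E5 (MIDI 76).
82 − 76 = 6, so the two pitches are 6 semitones apart.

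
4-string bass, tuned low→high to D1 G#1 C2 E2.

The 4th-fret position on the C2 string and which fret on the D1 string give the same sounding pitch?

Fret 4 on C2 is MIDI 36 + 4 = 40 (E2). On the D1 string (open MIDI 26), that pitch is 40 − 26 = fret 14.

14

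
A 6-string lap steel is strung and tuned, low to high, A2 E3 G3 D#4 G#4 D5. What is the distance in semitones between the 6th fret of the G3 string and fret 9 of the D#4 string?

G3 at fret 6 → C#4 (MIDI 61); D#4 at fret 9 → C5 (MIDI 72).
61 − 72 = -11, so the two pitches are 11 semitones apart, with C5 the higher.

11 semitones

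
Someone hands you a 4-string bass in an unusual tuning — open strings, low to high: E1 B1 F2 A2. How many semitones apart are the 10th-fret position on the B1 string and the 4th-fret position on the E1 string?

13 semitones

B1 at fret 10 → A2 (MIDI 45); E1 at fret 4 → G♯1 (MIDI 32).
45 − 32 = 13, so the two pitches are 13 semitones apart, with A2 the higher.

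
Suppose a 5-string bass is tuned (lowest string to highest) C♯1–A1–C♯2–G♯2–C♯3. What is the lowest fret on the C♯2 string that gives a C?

11

From C♯2, count semitones up the chromatic scale until reaching C: C#–D–D#–E–…–A#–B–C — 11 steps.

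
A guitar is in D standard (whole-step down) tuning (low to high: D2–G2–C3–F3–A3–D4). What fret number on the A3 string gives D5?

D5 is 17 semitones above the open A3 (A–A#–B–C–…–C–C#–D), so it sits at fret 17.

17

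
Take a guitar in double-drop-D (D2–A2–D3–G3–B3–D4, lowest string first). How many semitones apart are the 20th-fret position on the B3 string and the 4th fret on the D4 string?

13 semitones

B3 at fret 20 → G5 (MIDI 79); D4 at fret 4 → F♯4 (MIDI 66).
79 − 66 = 13, so the two pitches are 13 semitones apart, with G5 the higher.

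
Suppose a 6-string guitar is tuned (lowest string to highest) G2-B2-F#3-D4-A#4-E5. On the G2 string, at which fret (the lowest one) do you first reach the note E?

From G2, count semitones up the chromatic scale until reaching E: G–G#–A–A#–B–C–C#–D–D#–E — 9 steps.

9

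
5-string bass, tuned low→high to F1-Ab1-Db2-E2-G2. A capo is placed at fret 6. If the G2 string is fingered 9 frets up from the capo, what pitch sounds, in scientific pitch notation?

Bb3

The capo raises the open G2 by 6 semitones to Db3; fretting 9 more gives G2 + 6 + 9 = G2 + 15 semitones = Bb3.
(Also written A#.)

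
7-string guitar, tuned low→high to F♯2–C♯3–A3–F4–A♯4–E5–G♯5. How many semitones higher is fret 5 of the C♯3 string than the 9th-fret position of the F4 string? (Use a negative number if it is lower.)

-20 semitones

C♯3 at fret 5 → F♯3 (MIDI 54); F4 at fret 9 → D5 (MIDI 74).
54 − 74 = -20, so the two pitches are 20 semitones apart.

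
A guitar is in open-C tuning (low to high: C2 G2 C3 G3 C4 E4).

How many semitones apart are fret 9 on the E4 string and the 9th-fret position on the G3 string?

E4 at fret 9 → C#5 (MIDI 73); G3 at fret 9 → E4 (MIDI 64).
73 − 64 = 9, so the two pitches are 9 semitones apart, with C#5 the higher.

9 semitones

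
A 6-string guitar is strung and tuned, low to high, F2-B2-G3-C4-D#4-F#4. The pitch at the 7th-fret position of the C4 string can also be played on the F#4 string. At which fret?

1

C4 at fret 7 is C4 + 7 semitones = G4.
The open F#4 string is 6 semitones above the open C4, so the same pitch on the F#4 string lies at fret 7 − 6 = 1.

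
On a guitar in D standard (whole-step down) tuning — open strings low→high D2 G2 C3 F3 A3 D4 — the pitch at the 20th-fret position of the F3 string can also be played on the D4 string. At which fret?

11

F3 at fret 20 is F3 + 20 semitones = C#5.
The open D4 string is 9 semitones above the open F3, so the same pitch on the D4 string lies at fret 20 − 9 = 11.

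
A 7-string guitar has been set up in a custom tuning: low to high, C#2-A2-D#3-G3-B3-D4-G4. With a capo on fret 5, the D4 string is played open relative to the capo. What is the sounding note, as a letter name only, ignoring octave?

G

The capo raises the open D4 by 5 semitones to G4; fretting 0 more gives D4 + 5 + 0 = D4 + 5 semitones, landing on G.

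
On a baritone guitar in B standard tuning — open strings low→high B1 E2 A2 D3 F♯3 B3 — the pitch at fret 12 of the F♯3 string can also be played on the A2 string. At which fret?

21

Fret 12 on F♯3 is MIDI 54 + 12 = 66 (F♯4). On the A2 string (open MIDI 45), that pitch is 66 − 45 = fret 21.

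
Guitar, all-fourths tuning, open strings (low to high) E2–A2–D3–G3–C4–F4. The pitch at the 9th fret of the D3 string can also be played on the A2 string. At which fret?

14

D3 at fret 9 is D3 + 9 semitones = B3.
The open A2 string is 5 semitones below the open D3, so the same pitch on the A2 string lies at fret 9 + 5 = 14.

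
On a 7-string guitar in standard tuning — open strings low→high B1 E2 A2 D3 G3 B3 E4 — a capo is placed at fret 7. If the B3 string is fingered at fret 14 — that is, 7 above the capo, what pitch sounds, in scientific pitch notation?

C#5

The capo raises the open B3 by 7 semitones to F#4; fretting 7 more gives B3 + 7 + 7 = B3 + 14 semitones = C#5.
(Also written Db.)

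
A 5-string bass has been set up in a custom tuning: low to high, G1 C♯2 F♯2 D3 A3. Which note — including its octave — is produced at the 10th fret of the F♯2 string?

Each fret is one semitone, so F♯2 + 10 = E3.

E3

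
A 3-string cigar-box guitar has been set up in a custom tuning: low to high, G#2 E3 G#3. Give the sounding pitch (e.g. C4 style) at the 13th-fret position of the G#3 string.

A4

G#3 is MIDI 56. Adding 13 gives 69, which is A4.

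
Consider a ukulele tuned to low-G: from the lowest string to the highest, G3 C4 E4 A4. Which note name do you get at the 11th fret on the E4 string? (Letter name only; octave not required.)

D#

Each fret is one semitone, so E4 + 11 = D#.
(Equivalently spelled Eb.)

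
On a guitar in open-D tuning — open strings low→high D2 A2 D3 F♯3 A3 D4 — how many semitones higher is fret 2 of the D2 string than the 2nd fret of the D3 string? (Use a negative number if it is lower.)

D2 at fret 2 → E2 (MIDI 40); D3 at fret 2 → E3 (MIDI 52).
40 − 52 = -12, so the two pitches are 12 semitones apart.

-12 semitones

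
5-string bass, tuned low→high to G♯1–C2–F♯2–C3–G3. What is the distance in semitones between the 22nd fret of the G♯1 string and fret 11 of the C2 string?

7 semitones

G♯1 at fret 22 → F♯3 (MIDI 54); C2 at fret 11 → B2 (MIDI 47).
54 − 47 = 7, so the two pitches are 7 semitones apart, with F♯3 the higher.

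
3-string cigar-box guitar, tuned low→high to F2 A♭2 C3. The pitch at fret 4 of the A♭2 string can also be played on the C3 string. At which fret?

Fret 4 on A♭2 is MIDI 44 + 4 = 48 (C3). On the C3 string (open MIDI 48), that pitch is 48 − 48 = fret 0.

0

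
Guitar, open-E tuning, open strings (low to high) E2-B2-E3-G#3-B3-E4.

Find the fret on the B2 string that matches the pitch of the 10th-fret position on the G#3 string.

19

Fret 10 on G#3 is MIDI 56 + 10 = 66 (F#4). On the B2 string (open MIDI 47), that pitch is 66 − 47 = fret 19.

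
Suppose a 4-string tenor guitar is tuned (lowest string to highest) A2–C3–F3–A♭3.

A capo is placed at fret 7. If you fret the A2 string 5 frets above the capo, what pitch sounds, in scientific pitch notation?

A3

The capo raises the open A2 by 7 semitones to E3; fretting 5 more gives A2 + 7 + 5 = A2 + 12 semitones = A3.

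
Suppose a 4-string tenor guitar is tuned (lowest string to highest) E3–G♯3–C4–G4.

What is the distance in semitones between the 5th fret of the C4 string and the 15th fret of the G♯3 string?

6 semitones

C4 at fret 5 → F4 (MIDI 65); G♯3 at fret 15 → B4 (MIDI 71).
65 − 71 = -6, so the two pitches are 6 semitones apart, with B4 the higher.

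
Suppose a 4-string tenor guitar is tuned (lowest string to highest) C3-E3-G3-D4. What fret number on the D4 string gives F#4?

4

F#4 is 4 semitones above the open D4 (D–D#–E–F–F#), so it sits at fret 4.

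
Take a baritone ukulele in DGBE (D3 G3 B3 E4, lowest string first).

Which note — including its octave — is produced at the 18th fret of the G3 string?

C#5

G3 is MIDI 55. Adding 18 gives 73, which is C#5.
(Equivalently spelled Db5.)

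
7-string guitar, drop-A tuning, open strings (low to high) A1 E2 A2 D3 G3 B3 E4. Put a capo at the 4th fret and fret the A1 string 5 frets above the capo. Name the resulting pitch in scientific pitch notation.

The capo raises the open A1 by 4 semitones to C#2; fretting 5 more gives A1 + 4 + 5 = A1 + 9 semitones = F#2.

F#2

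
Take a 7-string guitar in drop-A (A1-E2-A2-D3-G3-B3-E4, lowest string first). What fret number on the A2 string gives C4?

15

C4 is 15 semitones above the open A2 (A–A#–B–C–…–A#–B–C), so it sits at fret 15.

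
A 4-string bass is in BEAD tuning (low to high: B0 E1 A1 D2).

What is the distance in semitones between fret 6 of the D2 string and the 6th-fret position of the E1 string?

D2 at fret 6 → G#2 (MIDI 44); E1 at fret 6 → A#1 (MIDI 34).
44 − 34 = 10, so the two pitches are 10 semitones apart, with G#2 the higher.

10 semitones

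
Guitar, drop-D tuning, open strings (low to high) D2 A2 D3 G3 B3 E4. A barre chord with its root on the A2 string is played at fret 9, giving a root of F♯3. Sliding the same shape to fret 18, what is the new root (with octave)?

Moving from fret 9 to fret 18 shifts the root by 9 semitones.
F♯3 up 9 semitones is D♯4.

D♯4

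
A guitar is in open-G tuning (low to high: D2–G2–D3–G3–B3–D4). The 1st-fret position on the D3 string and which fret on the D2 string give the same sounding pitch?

13

Fret 1 on D3 is MIDI 50 + 1 = 51 (D#3). On the D2 string (open MIDI 38), that pitch is 51 − 38 = fret 13.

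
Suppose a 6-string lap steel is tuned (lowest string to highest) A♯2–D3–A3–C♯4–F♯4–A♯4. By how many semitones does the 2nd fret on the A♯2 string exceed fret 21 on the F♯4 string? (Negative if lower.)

A♯2 at fret 2 → C3 (MIDI 48); F♯4 at fret 21 → D♯6 (MIDI 87).
48 − 87 = -39, so the two pitches are 39 semitones apart.

-39 semitones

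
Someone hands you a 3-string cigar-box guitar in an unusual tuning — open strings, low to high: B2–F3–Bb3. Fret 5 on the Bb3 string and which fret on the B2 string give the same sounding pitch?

Bb3 at fret 5 is Bb3 + 5 semitones = Eb4.
The open B2 string is 11 semitones below the open Bb3, so the same pitch on the B2 string lies at fret 5 + 11 = 16.

16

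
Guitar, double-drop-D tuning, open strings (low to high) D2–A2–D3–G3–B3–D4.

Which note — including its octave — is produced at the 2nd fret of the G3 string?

Each fret is one semitone, so G3 + 2 = A3.

A3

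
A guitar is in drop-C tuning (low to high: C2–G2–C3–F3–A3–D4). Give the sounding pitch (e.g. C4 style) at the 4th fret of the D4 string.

F#4

D4 is MIDI 62. Adding 4 gives 66, which is F#4.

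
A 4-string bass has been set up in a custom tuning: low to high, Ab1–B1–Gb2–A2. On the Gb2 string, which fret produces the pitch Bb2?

Bb2 is 4 semitones above the open Gb2 (Gb–G–Ab–A–Bb), so it sits at fret 4.

4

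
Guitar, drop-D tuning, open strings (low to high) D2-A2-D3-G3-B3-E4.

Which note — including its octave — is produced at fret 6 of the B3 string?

F4

Each fret is one semitone, so B3 + 6 = F4.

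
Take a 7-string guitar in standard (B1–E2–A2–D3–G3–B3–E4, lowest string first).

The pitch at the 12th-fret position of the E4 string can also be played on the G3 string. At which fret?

21

Fret 12 on E4 is MIDI 64 + 12 = 76 (E5). On the G3 string (open MIDI 55), that pitch is 76 − 55 = fret 21.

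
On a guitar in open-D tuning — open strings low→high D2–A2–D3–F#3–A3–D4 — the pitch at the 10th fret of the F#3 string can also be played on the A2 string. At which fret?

19

F#3 at fret 10 is F#3 + 10 semitones = E4.
The open A2 string is 9 semitones below the open F#3, so the same pitch on the A2 string lies at fret 10 + 9 = 19.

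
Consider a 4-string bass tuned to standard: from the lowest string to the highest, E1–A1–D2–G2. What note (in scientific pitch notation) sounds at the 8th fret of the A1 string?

A1 is MIDI 33. Adding 8 gives 41, which is F2.

F2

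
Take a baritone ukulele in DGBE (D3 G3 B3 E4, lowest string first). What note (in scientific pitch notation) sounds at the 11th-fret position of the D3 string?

Each fret is one semitone, so D3 + 11 = C♯4.

C♯4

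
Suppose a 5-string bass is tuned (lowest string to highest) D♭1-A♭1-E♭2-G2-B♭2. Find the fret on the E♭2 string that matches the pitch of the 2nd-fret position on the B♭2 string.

B♭2 at fret 2 is B♭2 + 2 semitones = C3.
The open E♭2 string is 7 semitones below the open B♭2, so the same pitch on the E♭2 string lies at fret 2 + 7 = 9.

9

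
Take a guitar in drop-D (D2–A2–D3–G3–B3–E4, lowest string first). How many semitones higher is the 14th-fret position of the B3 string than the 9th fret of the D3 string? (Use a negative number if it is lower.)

14 semitones

B3 at fret 14 → C#5 (MIDI 73); D3 at fret 9 → B3 (MIDI 59).
73 − 59 = 14, so the two pitches are 14 semitones apart.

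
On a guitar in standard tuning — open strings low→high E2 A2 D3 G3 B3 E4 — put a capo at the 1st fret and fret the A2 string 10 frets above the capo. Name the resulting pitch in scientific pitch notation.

G#3

The capo raises the open A2 by 1 semitone to A#2; fretting 10 more gives A2 + 1 + 10 = A2 + 11 semitones = G#3.
(Also written Ab.)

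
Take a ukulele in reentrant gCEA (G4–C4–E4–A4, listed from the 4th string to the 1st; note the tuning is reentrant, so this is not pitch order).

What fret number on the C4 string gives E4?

E4 is 4 semitones above the open C4 (C–C#–D–D#–E), so it sits at fret 4.

4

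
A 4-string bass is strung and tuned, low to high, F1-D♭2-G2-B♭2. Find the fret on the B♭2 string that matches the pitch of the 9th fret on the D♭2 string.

0

Fret 9 on D♭2 is MIDI 37 + 9 = 46 (B♭2). On the B♭2 string (open MIDI 46), that pitch is 46 − 46 = fret 0.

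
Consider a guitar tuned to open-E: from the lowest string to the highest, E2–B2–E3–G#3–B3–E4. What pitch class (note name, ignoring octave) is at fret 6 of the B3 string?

Each fret is one semitone, so B3 + 6 = F.

F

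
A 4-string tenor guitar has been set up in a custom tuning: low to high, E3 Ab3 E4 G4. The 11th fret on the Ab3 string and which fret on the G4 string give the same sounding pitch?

0

Fret 11 on Ab3 is MIDI 56 + 11 = 67 (G4). On the G4 string (open MIDI 67), that pitch is 67 − 67 = fret 0.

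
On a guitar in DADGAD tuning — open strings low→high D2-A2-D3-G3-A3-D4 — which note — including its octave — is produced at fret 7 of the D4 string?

D4 is MIDI 62. Adding 7 gives 69, which is A4.

A4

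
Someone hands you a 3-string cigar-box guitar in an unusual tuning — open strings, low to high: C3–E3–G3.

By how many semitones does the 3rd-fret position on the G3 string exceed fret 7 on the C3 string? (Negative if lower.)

3 semitones

G3 at fret 3 → A♯3 (MIDI 58); C3 at fret 7 → G3 (MIDI 55).
58 − 55 = 3, so the two pitches are 3 semitones apart.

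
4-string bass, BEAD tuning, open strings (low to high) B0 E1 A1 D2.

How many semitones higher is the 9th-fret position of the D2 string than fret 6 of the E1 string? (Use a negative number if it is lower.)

13 semitones

D2 at fret 9 → B2 (MIDI 47); E1 at fret 6 → A#1 (MIDI 34).
47 − 34 = 13, so the two pitches are 13 semitones apart.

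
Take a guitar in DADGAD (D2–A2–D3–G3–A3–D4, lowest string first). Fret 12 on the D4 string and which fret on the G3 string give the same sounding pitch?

19

Fret 12 on D4 is MIDI 62 + 12 = 74 (D5). On the G3 string (open MIDI 55), that pitch is 74 − 55 = fret 19.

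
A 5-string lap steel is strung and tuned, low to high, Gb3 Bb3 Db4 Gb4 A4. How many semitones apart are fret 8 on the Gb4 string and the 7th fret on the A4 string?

2 semitones

Gb4 at fret 8 → D5 (MIDI 74); A4 at fret 7 → E5 (MIDI 76).
74 − 76 = -2, so the two pitches are 2 semitones apart, with E5 the higher.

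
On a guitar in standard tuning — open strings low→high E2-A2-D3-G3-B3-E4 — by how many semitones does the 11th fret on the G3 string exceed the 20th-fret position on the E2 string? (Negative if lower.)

G3 at fret 11 → F♯4 (MIDI 66); E2 at fret 20 → C4 (MIDI 60).
66 − 60 = 6, so the two pitches are 6 semitones apart.

6 semitones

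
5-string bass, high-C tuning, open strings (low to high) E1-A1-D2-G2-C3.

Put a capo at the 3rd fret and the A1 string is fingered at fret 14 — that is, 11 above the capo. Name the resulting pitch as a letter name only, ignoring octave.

B

The capo raises the open A1 by 3 semitones to C2; fretting 11 more gives A1 + 3 + 11 = A1 + 14 semitones, landing on B.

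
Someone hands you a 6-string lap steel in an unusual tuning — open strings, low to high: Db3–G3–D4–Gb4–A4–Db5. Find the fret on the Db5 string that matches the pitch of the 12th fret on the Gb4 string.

5

Gb4 at fret 12 is Gb4 + 12 semitones = Gb5.
The open Db5 string is 7 semitones above the open Gb4, so the same pitch on the Db5 string lies at fret 12 − 7 = 5.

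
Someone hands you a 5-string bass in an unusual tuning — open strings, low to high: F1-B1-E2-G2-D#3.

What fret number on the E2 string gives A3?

A3 is 17 semitones above the open E2 (E–F–F#–G–…–G–G#–A), so it sits at fret 17.

17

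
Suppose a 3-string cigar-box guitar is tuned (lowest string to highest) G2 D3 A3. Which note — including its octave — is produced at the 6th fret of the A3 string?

Each fret is one semitone, so A3 + 6 = Eb4.
(Equivalently spelled D#4.)

Eb4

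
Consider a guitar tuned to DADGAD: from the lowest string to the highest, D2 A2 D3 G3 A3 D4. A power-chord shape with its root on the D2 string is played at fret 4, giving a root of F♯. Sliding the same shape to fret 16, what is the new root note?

F♯

Moving from fret 4 to fret 16 shifts the root by 12 semitones.
F♯ up 12 semitones is F♯.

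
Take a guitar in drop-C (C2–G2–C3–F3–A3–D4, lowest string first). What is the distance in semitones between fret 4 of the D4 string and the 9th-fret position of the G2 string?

14 semitones

D4 at fret 4 → F♯4 (MIDI 66); G2 at fret 9 → E3 (MIDI 52).
66 − 52 = 14, so the two pitches are 14 semitones apart, with F♯4 the higher.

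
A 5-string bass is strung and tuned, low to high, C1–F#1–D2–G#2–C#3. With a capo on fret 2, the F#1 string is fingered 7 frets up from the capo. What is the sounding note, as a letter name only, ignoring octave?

The capo raises the open F#1 by 2 semitones to G#1; fretting 7 more gives F#1 + 2 + 7 = F#1 + 9 semitones, landing on D#.
(Also written Eb.)

D#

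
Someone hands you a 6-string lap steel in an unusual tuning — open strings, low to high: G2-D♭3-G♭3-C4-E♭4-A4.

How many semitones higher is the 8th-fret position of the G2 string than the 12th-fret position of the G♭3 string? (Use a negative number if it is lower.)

-15 semitones

G2 at fret 8 → E♭3 (MIDI 51); G♭3 at fret 12 → G♭4 (MIDI 66).
51 − 66 = -15, so the two pitches are 15 semitones apart.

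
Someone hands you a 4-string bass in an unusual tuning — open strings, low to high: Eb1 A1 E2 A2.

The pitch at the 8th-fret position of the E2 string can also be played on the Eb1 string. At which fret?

21

Fret 8 on E2 is MIDI 40 + 8 = 48 (C3). On the Eb1 string (open MIDI 27), that pitch is 48 − 27 = fret 21.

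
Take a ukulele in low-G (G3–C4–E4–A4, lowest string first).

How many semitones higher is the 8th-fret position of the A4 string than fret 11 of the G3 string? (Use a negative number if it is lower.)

A4 at fret 8 → F5 (MIDI 77); G3 at fret 11 → F#4 (MIDI 66).
77 − 66 = 11, so the two pitches are 11 semitones apart.

11 semitones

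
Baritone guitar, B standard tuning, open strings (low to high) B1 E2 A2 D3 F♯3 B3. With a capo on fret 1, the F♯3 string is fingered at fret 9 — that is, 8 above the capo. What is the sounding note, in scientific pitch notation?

The capo raises the open F♯3 by 1 semitone to G3; fretting 8 more gives F♯3 + 1 + 8 = F♯3 + 9 semitones = D♯4.

D♯4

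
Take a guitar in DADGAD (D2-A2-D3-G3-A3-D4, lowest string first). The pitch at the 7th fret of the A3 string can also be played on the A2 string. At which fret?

19

Fret 7 on A3 is MIDI 57 + 7 = 64 (E4). On the A2 string (open MIDI 45), that pitch is 64 − 45 = fret 19.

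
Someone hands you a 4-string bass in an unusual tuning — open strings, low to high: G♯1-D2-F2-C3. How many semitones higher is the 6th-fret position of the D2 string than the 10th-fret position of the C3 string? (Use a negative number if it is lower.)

D2 at fret 6 → G♯2 (MIDI 44); C3 at fret 10 → A♯3 (MIDI 58).
44 − 58 = -14, so the two pitches are 14 semitones apart.

-14 semitones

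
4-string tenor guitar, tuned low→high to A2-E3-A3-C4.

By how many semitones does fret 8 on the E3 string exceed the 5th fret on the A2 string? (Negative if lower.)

10 semitones

E3 at fret 8 → C4 (MIDI 60); A2 at fret 5 → D3 (MIDI 50).
60 − 50 = 10, so the two pitches are 10 semitones apart.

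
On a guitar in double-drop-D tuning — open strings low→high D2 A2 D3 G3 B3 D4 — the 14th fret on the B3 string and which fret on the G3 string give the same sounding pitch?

18

B3 at fret 14 is B3 + 14 semitones = C#5.
The open G3 string is 4 semitones below the open B3, so the same pitch on the G3 string lies at fret 14 + 4 = 18.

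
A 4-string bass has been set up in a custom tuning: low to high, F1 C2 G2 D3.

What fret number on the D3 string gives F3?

3

F3 is 3 semitones above the open D3 (D–Eb–E–F), so it sits at fret 3.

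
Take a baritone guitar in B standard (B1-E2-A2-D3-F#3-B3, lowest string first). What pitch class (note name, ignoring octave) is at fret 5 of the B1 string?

B1 is MIDI 35. Adding 5 gives 40; 40 mod 12 = 4, i.e. E.

E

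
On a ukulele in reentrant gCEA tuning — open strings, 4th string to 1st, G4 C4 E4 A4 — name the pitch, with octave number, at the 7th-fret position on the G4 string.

The open G4 string plus 7 semitones: G–G#–A–A#–B–C–C#–D.
The walk passes from B into C once, so the octave number goes from 4 to 5.

D5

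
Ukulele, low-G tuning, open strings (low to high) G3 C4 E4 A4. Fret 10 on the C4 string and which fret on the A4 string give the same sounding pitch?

1

Fret 10 on C4 is MIDI 60 + 10 = 70 (A#4). On the A4 string (open MIDI 69), that pitch is 70 − 69 = fret 1.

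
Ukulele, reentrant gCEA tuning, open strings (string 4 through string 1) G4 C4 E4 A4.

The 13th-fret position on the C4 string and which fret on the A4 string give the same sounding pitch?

4

Fret 13 on C4 is MIDI 60 + 13 = 73 (C#5). On the A4 string (open MIDI 69), that pitch is 73 − 69 = fret 4.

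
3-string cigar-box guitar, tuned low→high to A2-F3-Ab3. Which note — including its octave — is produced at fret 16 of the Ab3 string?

C5

The open Ab3 string plus 16 semitones: Ab–A–Bb–B–…–Bb–B–C.
The walk passes from B into C 2 times, so the octave number goes from 3 to 5.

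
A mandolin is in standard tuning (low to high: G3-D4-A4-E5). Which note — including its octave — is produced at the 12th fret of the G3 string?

The open G3 string plus 12 semitones: G–G#–A–A#–…–F–F#–G.
The walk passes from B into C once, so the octave number goes from 3 to 4.

G4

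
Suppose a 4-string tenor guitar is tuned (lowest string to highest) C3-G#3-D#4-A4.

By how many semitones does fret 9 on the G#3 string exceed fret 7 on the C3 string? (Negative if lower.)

G#3 at fret 9 → F4 (MIDI 65); C3 at fret 7 → G3 (MIDI 55).
65 − 55 = 10, so the two pitches are 10 semitones apart.

10 semitones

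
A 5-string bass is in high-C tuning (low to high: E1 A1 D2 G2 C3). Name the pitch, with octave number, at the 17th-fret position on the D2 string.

The open D2 string plus 17 semitones: D–D#–E–F–…–F–F#–G.
The walk passes from B into C once, so the octave number goes from 2 to 3.

G3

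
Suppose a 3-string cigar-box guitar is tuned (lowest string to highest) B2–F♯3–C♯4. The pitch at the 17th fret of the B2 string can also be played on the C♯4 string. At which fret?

B2 at fret 17 is B2 + 17 semitones = E4.
The open C♯4 string is 14 semitones above the open B2, so the same pitch on the C♯4 string lies at fret 17 − 14 = 3.

3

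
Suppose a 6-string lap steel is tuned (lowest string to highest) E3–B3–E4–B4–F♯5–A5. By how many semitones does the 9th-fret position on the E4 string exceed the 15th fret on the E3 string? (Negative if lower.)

6 semitones

E4 at fret 9 → C♯5 (MIDI 73); E3 at fret 15 → G4 (MIDI 67).
73 − 67 = 6, so the two pitches are 6 semitones apart.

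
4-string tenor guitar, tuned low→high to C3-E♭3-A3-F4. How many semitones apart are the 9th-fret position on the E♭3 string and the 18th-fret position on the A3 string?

E♭3 at fret 9 → C4 (MIDI 60); A3 at fret 18 → E♭5 (MIDI 75).
60 − 75 = -15, so the two pitches are 15 semitones apart, with E♭5 the higher.

15 semitones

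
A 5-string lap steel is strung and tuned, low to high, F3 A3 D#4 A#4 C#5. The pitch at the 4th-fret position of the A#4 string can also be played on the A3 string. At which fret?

17

A#4 at fret 4 is A#4 + 4 semitones = D5.
The open A3 string is 13 semitones below the open A#4, so the same pitch on the A3 string lies at fret 4 + 13 = 17.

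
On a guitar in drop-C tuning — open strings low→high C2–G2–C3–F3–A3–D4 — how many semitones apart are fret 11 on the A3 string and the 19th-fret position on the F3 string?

A3 at fret 11 → G#4 (MIDI 68); F3 at fret 19 → C5 (MIDI 72).
68 − 72 = -4, so the two pitches are 4 semitones apart, with C5 the higher.

4 semitones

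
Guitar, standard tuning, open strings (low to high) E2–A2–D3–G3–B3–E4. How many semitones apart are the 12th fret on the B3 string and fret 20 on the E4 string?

13 semitones

B3 at fret 12 → B4 (MIDI 71); E4 at fret 20 → C6 (MIDI 84).
71 − 84 = -13, so the two pitches are 13 semitones apart, with C6 the higher.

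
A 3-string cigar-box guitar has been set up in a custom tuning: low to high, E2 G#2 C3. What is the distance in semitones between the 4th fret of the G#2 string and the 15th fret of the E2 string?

7 semitones

G#2 at fret 4 → C3 (MIDI 48); E2 at fret 15 → G3 (MIDI 55).
48 − 55 = -7, so the two pitches are 7 semitones apart, with G3 the higher.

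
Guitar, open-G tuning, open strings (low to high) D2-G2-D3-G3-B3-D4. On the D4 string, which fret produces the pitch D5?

D5 is 12 semitones above the open D4 (D–D#–E–F–…–C–C#–D), so it sits at fret 12.

12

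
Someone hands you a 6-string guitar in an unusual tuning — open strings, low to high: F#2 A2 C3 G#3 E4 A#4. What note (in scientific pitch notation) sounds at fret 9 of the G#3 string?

F4

G#3 is MIDI 56. Adding 9 gives 65, which is F4.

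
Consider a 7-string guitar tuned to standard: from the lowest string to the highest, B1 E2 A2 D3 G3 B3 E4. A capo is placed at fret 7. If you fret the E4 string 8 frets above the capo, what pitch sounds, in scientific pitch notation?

G5

The capo raises the open E4 by 7 semitones to B4; fretting 8 more gives E4 + 7 + 8 = E4 + 15 semitones = G5.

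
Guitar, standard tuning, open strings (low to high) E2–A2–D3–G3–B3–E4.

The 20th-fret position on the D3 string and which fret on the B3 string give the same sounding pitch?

Fret 20 on D3 is MIDI 50 + 20 = 70 (A#4). On the B3 string (open MIDI 59), that pitch is 70 − 59 = fret 11.

11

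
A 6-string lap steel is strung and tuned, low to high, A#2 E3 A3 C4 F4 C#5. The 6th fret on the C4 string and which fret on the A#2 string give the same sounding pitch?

20

Fret 6 on C4 is MIDI 60 + 6 = 66 (F#4). On the A#2 string (open MIDI 46), that pitch is 66 − 46 = fret 20.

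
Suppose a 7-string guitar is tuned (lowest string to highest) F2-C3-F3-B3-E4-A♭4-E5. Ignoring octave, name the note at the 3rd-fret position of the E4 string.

The open E4 string plus 3 semitones: E–F–Gb–G.

G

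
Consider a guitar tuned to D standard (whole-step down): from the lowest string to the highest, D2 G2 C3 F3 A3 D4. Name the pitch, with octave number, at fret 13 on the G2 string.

Each fret is one semitone, so G2 + 13 = G#3.
(Equivalently spelled Ab3.)

G#3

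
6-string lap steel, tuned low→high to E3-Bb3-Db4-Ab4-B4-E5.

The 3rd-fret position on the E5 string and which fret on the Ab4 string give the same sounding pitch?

Fret 3 on E5 is MIDI 76 + 3 = 79 (G5). On the Ab4 string (open MIDI 68), that pitch is 79 − 68 = fret 11.

11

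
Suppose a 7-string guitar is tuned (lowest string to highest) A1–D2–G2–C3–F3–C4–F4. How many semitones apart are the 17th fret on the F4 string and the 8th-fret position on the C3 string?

F4 at fret 17 → Bb5 (MIDI 82); C3 at fret 8 → Ab3 (MIDI 56).
82 − 56 = 26, so the two pitches are 26 semitones apart, with Bb5 the higher.

26 semitones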